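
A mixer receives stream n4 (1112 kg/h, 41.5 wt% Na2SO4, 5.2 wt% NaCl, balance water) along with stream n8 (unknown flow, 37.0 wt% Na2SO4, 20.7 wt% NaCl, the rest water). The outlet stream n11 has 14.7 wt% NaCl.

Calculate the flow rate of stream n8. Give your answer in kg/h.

Let n8 be the unknown flow. Total out = 1112 + n8.
NaCl balance: 57.824 + 0.207·n8 = 0.147·(1112 + n8)
(0.207 − 0.147)·n8 = 0.147×1112 − 57.824 = 105.64
n8 = 105.64 / 0.060 = 1760.7 kg/h

1761 kg/h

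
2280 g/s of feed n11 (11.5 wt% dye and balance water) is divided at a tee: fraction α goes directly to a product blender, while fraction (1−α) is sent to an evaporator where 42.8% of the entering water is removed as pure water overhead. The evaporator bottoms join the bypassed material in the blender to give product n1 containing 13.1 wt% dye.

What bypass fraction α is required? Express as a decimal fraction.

All 2280×0.115 = 262.2 g/s of dye reaches n1, so n1 = 262.2/0.131 = 2001.5 g/s and vapour = 278.47 g/s.
The evaporator receives (1−α)·2280 of feed at 0.885 water and removes 0.428 of that water:
0.428×0.885×(1−α)×2280 = 278.47
(1−α) = 278.47/863.62 = 0.3224;  α = 0.6776.

0.678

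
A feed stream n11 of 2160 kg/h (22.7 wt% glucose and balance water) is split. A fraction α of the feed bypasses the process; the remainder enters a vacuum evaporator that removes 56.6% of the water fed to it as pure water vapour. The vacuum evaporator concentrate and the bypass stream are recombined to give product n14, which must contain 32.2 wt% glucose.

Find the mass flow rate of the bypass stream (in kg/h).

703.4 kg/h

All 2160×0.227 = 490.32 kg/h of glucose reaches n14, so n14 = 490.32/0.322 = 1522.7 kg/h and vapour = 637.27 kg/h.
The evaporator receives (1−α)·2160 of feed at 0.773 water and removes 0.566 of that water:
0.566×0.773×(1−α)×2160 = 637.27
(1−α) = 637.27/945.04 = 0.6743;  α = 0.3257.
Bypass flow = 0.3257×2160 = 703.45 kg/h.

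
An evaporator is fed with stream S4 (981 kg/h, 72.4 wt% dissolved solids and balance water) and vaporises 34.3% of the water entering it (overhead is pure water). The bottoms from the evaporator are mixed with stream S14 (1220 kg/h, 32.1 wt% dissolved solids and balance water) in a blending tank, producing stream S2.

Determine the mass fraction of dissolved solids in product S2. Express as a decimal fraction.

Vapour removed = 0.343×0.276×981 = 92.869 kg/h; concentrate = 888.13 kg/h.
dissolved solids reaching the mixer = 710.24 (from concentrate) + 1220×0.321 = 1101.9 kg/h.
Product flow = 888.13 + 1220 = 2108.1 kg/h; dissolved solids fraction = 0.5227.

0.5227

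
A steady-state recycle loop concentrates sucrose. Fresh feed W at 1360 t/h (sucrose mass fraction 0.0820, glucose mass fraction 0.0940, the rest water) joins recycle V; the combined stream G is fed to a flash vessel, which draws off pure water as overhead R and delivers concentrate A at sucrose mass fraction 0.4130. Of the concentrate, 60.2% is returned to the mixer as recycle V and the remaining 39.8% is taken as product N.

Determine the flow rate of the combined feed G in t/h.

1768 t/h

Overall sucrose balance (none leaves overhead): sucrose in fresh feed = sucrose in product, i.e. 1360×0.082 = (1−0.602)·A·0.413.
A = 111.52/(0.413×0.398) = 678.45 t/h.
Recycle V = 0.602×678.45 = 408.43 t/h.
Combined feed G = 1360 + 408.43 = 1768.4 t/h.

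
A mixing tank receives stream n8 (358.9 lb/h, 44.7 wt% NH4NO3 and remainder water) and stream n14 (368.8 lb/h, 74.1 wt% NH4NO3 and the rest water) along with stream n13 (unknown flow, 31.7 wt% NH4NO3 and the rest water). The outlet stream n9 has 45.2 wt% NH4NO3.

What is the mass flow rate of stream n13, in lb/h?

Let n13 be the unknown flow. Total out = 727.7 + n13.
NH4NO3 balance: 433.71 + 0.317·n13 = 0.452·(727.7 + n13)
(0.317 − 0.452)·n13 = 0.452×727.7 − 433.71 = -104.79
n13 = -104.79 / -0.135 = 776.21 lb/h

776.2 lb/h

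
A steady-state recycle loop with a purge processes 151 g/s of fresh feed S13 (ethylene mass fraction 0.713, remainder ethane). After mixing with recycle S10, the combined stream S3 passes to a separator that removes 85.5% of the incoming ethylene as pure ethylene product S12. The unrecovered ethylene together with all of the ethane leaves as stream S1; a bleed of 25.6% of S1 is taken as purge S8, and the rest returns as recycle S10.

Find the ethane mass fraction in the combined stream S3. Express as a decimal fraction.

0.584

ethane enters only via S13 and leaves only via the purge: 151×0.287 = 0.256×(ethane in S1), and the separator passes all ethane, so ethane in S3 = ethane in S1 = 169.29 g/s.
ethylene in S3: m_A = 151×0.713 + (1−0.256)·(1−0.855)·m_A, so m_A = 107.66/0.8921 = 120.68 g/s.
S3 = 120.68 + 169.29 = 289.97 g/s.
ethane fraction in S3 = 169.29/289.97 = 0.584.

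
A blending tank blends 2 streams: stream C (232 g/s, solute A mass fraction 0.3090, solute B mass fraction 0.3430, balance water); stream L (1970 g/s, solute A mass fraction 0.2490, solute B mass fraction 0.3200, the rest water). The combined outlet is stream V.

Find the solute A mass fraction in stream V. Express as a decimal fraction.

0.2553

Total flow out = 232 + 1970 = 2202 g/s.
solute A in = 232×0.309 + 1970×0.249 = 562.22 g/s.
solute A mass fraction in V = 562.22/2202 = 0.2553.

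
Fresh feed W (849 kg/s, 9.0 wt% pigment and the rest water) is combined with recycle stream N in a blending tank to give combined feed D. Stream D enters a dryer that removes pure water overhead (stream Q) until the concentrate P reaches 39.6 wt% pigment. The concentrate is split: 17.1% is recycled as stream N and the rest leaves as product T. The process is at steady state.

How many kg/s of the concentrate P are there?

Overall pigment balance (none leaves overhead): pigment in fresh feed = pigment in product, i.e. 849×0.090 = (1−0.171)·P·0.396.
P = 76.41/(0.396×0.829) = 232.76 kg/s.

232.8 kg/s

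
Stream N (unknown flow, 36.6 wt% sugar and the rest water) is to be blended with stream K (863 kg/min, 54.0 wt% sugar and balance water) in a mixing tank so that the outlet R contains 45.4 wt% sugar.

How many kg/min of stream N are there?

843.4 kg/min

Let N be the unknown flow. Total out = 863 + N.
sugar balance: 466.02 + 0.366·N = 0.454·(863 + N)
(0.366 − 0.454)·N = 0.454×863 − 466.02 = -74.218
N = -74.218 / -0.088 = 843.39 kg/min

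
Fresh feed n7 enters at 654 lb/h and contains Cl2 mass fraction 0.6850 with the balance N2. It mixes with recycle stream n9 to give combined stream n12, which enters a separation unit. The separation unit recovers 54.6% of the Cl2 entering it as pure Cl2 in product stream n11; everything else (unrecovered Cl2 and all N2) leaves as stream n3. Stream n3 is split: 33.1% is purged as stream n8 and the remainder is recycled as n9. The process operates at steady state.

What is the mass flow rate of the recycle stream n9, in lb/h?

N2 enters only via n7 and leaves only via the purge: 654×0.315 = 0.331×(N2 in n3), and the separation unit passes all N2, so N2 in n12 = N2 in n3 = 622.39 lb/h.
Cl2 in n12: m_A = 654×0.685 + (1−0.331)·(1−0.546)·m_A, so m_A = 447.99/0.6963 = 643.41 lb/h.
n3 = (1−0.546)×643.41 + 622.39 = 914.5 lb/h.
Recycle n9 = (1−0.331)×914.5 = 611.8 lb/h.

611.8 lb/h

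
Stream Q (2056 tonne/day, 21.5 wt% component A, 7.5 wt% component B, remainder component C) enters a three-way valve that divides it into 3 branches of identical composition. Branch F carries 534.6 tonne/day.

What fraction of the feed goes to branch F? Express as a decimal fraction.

0.260

Fraction to F = 534.6/2056 = 0.2600.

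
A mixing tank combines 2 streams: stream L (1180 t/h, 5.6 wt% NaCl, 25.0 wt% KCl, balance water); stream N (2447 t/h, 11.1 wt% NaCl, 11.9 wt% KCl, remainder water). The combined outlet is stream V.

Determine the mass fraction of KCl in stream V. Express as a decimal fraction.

Total flow out = 1180 + 2447 = 3627 t/h.
KCl in = 1180×0.250 + 2447×0.119 = 586.19 t/h.
KCl mass fraction in V = 586.19/3627 = 0.162.

0.162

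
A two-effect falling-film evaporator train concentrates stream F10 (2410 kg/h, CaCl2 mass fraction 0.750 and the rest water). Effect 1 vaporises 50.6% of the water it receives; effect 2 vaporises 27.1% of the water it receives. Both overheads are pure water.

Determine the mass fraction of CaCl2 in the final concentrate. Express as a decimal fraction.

0.893

water in feed = 2410×0.250 = 602.5 kg/h.
After stage 1: water left = (1−0.506)×602.5 = 297.63; stream total = 2105.1 kg/h.
After stage 2: water left = (1−0.271)×297.63 = 216.98; final concentrate = 2024.5 kg/h.
CaCl2 fraction = 1807.5/2024.5 = 0.893.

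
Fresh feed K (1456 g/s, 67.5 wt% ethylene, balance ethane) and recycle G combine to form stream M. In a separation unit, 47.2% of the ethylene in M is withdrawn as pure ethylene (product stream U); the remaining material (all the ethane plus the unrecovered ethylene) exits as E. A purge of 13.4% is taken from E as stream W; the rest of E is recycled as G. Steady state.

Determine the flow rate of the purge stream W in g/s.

601.3 g/s

ethane enters only via K and leaves only via the purge: 1456×0.325 = 0.134×(ethane in E), and the separation unit passes all ethane, so ethane in M = ethane in E = 3531.3 g/s.
ethylene in M: m_A = 1456×0.675 + (1−0.134)·(1−0.472)·m_A, so m_A = 982.8/0.5428 = 1810.8 g/s.
E = (1−0.472)×1810.8 + 3531.3 = 4487.4 g/s.
Purge W = 0.134×4487.4 = 601.32 g/s.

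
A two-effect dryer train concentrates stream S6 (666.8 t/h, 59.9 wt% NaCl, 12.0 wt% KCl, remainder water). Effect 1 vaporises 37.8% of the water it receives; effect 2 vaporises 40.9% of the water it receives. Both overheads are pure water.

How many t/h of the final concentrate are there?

water in feed = 666.8×0.281 = 187.37 t/h.
After stage 1: water left = (1−0.378)×187.37 = 116.54; stream total = 595.97 t/h.
After stage 2: water left = (1−0.409)×116.54 = 68.878; final concentrate = 548.31 t/h.

548.3 t/h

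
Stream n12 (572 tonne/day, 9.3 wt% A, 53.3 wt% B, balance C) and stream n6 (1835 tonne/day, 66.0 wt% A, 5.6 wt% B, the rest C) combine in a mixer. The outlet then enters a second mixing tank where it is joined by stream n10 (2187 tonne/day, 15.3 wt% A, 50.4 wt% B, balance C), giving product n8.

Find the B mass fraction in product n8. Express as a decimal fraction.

0.3287

Overall, product flow = 4594 tonne/day.
B in = 572×0.533 + 1835×0.056 + 2187×0.504 = 1509.9 tonne/day.
B fraction in n8 = 0.3287.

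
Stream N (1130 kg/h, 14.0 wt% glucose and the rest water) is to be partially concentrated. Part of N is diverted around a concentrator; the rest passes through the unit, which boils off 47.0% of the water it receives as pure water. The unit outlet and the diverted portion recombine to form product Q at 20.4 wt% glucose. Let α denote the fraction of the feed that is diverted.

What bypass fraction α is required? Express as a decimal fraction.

0.224

All 1130×0.140 = 158.2 kg/h of glucose reaches Q, so Q = 158.2/0.204 = 775.49 kg/h and vapour = 354.51 kg/h.
The evaporator receives (1−α)·1130 of feed at 0.860 water and removes 0.470 of that water:
0.470×0.860×(1−α)×1130 = 354.51
(1−α) = 354.51/456.75 = 0.7762;  α = 0.2238.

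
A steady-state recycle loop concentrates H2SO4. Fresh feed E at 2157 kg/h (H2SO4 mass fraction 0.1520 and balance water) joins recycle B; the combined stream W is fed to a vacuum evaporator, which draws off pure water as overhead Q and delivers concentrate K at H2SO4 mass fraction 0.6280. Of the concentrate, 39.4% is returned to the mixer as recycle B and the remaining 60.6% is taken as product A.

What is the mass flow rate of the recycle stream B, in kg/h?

Overall H2SO4 balance (none leaves overhead): H2SO4 in fresh feed = H2SO4 in product, i.e. 2157×0.152 = (1−0.394)·K·0.628.
K = 327.86/(0.628×0.606) = 861.51 kg/h.
Recycle B = 0.394×861.51 = 339.44 kg/h.

339.4 kg/h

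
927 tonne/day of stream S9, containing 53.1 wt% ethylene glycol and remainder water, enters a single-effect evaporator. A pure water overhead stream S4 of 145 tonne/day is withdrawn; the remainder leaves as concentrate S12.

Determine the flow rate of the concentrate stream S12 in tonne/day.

782 tonne/day

Concentrate = 927 − 145 = 782 tonne/day.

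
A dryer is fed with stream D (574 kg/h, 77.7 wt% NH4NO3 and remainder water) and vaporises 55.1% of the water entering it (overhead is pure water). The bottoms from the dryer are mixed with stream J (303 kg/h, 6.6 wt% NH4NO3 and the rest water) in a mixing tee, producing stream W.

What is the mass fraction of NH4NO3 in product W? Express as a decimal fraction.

Vapour removed = 0.551×0.223×574 = 70.529 kg/h; concentrate = 503.47 kg/h.
NH4NO3 reaching the mixer = 446 (from concentrate) + 303×0.066 = 466 kg/h.
Product flow = 503.47 + 303 = 806.47 kg/h; NH4NO3 fraction = 0.5778.

0.5778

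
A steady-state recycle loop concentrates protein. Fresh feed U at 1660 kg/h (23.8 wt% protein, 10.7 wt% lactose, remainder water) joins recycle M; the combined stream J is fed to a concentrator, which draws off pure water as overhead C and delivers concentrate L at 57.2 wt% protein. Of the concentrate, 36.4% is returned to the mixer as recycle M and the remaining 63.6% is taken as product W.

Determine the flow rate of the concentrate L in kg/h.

Overall protein balance (none leaves overhead): protein in fresh feed = protein in product, i.e. 1660×0.238 = (1−0.364)·L·0.572.
L = 395.08/(0.572×0.636) = 1086 kg/h.

1086 kg/h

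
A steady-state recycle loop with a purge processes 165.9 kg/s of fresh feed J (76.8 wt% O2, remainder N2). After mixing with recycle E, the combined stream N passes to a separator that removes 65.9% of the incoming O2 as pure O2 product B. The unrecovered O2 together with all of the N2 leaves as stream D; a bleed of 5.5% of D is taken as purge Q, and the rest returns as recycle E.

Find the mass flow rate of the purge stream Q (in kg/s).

N2 enters only via J and leaves only via the purge: 165.9×0.232 = 0.055×(N2 in D), and the separator passes all N2, so N2 in N = N2 in D = 699.8 kg/s.
O2 in N: m_A = 165.9×0.768 + (1−0.055)·(1−0.659)·m_A, so m_A = 127.41/0.6778 = 187.99 kg/s.
D = (1−0.659)×187.99 + 699.8 = 763.9 kg/s.
Purge Q = 0.055×763.9 = 42.015 kg/s.

42.01 kg/s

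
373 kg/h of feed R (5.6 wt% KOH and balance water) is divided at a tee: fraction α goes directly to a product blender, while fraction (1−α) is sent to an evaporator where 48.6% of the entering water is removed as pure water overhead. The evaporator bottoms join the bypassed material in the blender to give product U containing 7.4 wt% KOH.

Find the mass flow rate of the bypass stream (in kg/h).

175.2 kg/h

All 373×0.056 = 20.888 kg/h of KOH reaches U, so U = 20.888/0.074 = 282.27 kg/h and vapour = 90.73 kg/h.
The evaporator receives (1−α)·373 of feed at 0.944 water and removes 0.486 of that water:
0.486×0.944×(1−α)×373 = 90.73
(1−α) = 90.73/171.13 = 0.5302;  α = 0.4698.
Bypass flow = 0.4698×373 = 175.24 kg/h.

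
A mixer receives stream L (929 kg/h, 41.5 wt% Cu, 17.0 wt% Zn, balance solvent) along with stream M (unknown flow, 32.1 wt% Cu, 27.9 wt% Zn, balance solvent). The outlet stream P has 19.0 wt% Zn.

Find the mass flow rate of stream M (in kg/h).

208.8 kg/h

Let M be the unknown flow. Total out = 929 + M.
Zn balance: 157.93 + 0.279·M = 0.190·(929 + M)
(0.279 − 0.190)·M = 0.190×929 − 157.93 = 18.58
M = 18.58 / 0.089 = 208.76 kg/h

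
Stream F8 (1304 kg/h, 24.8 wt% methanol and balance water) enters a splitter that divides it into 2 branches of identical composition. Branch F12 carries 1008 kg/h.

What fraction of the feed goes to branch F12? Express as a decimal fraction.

Fraction to F12 = 1008/1304 = 0.7730.

0.773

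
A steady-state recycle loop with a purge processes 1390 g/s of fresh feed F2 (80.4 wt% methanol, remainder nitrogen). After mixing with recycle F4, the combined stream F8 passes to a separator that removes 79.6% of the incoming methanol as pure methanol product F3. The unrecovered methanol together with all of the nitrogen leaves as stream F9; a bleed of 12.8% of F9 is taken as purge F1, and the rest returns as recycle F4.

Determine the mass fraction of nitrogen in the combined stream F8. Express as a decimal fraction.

0.610

nitrogen enters only via F2 and leaves only via the purge: 1390×0.196 = 0.128×(nitrogen in F9), and the separator passes all nitrogen, so nitrogen in F8 = nitrogen in F9 = 2128.4 g/s.
methanol in F8: m_A = 1390×0.804 + (1−0.128)·(1−0.796)·m_A, so m_A = 1117.6/0.8221 = 1359.4 g/s.
F8 = 1359.4 + 2128.4 = 3487.8 g/s.
nitrogen fraction in F8 = 2128.4/3487.8 = 0.610.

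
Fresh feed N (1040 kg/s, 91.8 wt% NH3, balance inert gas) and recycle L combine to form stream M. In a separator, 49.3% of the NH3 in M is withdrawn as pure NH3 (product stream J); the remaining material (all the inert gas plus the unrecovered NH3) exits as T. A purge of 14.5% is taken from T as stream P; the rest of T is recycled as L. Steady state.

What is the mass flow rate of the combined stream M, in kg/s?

2273 kg/s

inert gas enters only via N and leaves only via the purge: 1040×0.082 = 0.145×(inert gas in T), and the separator passes all inert gas, so inert gas in M = inert gas in T = 588.14 kg/s.
NH3 in M: m_A = 1040×0.918 + (1−0.145)·(1−0.493)·m_A, so m_A = 954.72/0.5665 = 1685.3 kg/s.
M = 1685.3 + 588.14 = 2273.4 kg/s.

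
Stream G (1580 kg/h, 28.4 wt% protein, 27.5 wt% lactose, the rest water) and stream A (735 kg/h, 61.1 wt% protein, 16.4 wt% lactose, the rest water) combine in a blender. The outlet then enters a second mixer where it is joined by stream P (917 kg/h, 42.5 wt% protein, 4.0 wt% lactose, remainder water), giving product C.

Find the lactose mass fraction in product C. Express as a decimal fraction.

0.1831

Overall, product flow = 3232 kg/h.
lactose in = 1580×0.275 + 735×0.164 + 917×0.040 = 591.72 kg/h.
lactose fraction in C = 0.1831.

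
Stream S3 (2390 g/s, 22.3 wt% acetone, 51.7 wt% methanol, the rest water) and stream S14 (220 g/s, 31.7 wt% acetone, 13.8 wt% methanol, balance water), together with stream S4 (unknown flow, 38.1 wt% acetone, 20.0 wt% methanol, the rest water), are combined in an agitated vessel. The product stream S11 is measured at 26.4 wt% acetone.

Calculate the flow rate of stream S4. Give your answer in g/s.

Let S4 be the unknown flow. Total out = 2610 + S4.
acetone balance: 602.71 + 0.381·S4 = 0.264·(2610 + S4)
(0.381 − 0.264)·S4 = 0.264×2610 − 602.71 = 86.33
S4 = 86.33 / 0.117 = 737.86 g/s

737.9 g/s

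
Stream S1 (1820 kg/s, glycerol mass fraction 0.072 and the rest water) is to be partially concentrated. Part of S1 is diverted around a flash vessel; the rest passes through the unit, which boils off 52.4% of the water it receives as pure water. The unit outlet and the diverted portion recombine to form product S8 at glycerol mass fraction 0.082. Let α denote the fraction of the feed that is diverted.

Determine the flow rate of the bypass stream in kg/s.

All 1820×0.072 = 131.04 kg/s of glycerol reaches S8, so S8 = 131.04/0.082 = 1598 kg/s and vapour = 221.95 kg/s.
The evaporator receives (1−α)·1820 of feed at 0.928 water and removes 0.524 of that water:
0.524×0.928×(1−α)×1820 = 221.95
(1−α) = 221.95/885.02 = 0.2508;  α = 0.7492.
Bypass flow = 0.7492×1820 = 1363.6 kg/s.

1364 kg/s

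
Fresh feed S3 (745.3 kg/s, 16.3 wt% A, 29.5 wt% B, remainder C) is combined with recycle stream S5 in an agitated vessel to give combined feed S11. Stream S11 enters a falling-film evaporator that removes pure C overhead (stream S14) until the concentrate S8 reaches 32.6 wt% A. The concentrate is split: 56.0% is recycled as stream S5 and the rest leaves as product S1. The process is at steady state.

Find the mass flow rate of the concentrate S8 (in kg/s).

846.9 kg/s

Overall A balance (none leaves overhead): A in fresh feed = A in product, i.e. 745.3×0.163 = (1−0.560)·S8·0.326.
S8 = 121.48/(0.326×0.440) = 846.93 kg/s.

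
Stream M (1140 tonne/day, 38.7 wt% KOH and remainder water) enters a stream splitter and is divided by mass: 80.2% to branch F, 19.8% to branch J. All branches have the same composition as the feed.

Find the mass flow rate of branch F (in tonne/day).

Branch F flow = 0.802×1140 = 914.28 tonne/day.

914.3 tonne/day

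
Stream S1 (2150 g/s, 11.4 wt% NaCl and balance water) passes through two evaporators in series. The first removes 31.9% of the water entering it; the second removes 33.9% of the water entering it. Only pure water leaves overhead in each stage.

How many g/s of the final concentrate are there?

1103 g/s

water in feed = 2150×0.886 = 1904.9 g/s.
After stage 1: water left = (1−0.319)×1904.9 = 1297.2; stream total = 1542.3 g/s.
After stage 2: water left = (1−0.339)×1297.2 = 857.47; final concentrate = 1102.6 g/s.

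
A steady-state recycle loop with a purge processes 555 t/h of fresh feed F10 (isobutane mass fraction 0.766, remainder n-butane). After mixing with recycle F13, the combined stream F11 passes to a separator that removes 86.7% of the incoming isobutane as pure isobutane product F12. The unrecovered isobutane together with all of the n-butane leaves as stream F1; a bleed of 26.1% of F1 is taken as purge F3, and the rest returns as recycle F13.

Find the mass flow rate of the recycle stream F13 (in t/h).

414.1 t/h

n-butane enters only via F10 and leaves only via the purge: 555×0.234 = 0.261×(n-butane in F1), and the separator passes all n-butane, so n-butane in F11 = n-butane in F1 = 497.59 t/h.
isobutane in F11: m_A = 555×0.766 + (1−0.261)·(1−0.867)·m_A, so m_A = 425.13/0.9017 = 471.47 t/h.
F1 = (1−0.867)×471.47 + 497.59 = 560.29 t/h.
Recycle F13 = (1−0.261)×560.29 = 414.06 t/h.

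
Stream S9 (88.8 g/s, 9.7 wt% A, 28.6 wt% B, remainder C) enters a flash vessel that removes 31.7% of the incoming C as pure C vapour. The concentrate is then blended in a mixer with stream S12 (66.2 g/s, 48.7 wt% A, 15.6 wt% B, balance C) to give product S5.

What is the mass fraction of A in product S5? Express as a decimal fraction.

0.297

Vapour removed = 0.317×0.617×88.8 = 17.368 g/s; concentrate = 71.432 g/s.
A reaching the mixer = 8.6136 (from concentrate) + 66.2×0.487 = 40.853 g/s.
Product flow = 71.432 + 66.2 = 137.63 g/s; A fraction = 0.297.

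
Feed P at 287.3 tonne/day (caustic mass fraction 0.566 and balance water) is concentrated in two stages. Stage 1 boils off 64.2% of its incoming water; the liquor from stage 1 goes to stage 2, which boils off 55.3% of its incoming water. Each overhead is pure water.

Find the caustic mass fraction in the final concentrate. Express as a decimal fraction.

0.891

water in feed = 287.3×0.434 = 124.69 tonne/day.
After stage 1: water left = (1−0.642)×124.69 = 44.638; stream total = 207.25 tonne/day.
After stage 2: water left = (1−0.553)×44.638 = 19.953; final concentrate = 182.57 tonne/day.
caustic fraction = 162.61/182.57 = 0.891.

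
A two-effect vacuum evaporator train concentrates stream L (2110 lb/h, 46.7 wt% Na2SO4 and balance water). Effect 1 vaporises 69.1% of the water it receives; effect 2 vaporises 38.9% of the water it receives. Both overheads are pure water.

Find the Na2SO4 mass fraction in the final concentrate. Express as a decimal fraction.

water in feed = 2110×0.533 = 1124.6 lb/h.
After stage 1: water left = (1−0.691)×1124.6 = 347.51; stream total = 1332.9 lb/h.
After stage 2: water left = (1−0.389)×347.51 = 212.33; final concentrate = 1197.7 lb/h.
Na2SO4 fraction = 985.37/1197.7 = 0.823.

0.823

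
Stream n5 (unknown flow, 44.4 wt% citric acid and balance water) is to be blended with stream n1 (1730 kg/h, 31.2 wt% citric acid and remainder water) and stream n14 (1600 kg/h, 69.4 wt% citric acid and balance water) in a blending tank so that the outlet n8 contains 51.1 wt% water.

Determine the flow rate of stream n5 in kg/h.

484.2 kg/h

Let n5 be the unknown flow. Total out = 3330 + n5.
water balance: 1679.8 + 0.556·n5 = 0.511·(3330 + n5)
(0.556 − 0.511)·n5 = 0.511×3330 − 1679.8 = 21.79
n5 = 21.79 / 0.045 = 484.22 kg/h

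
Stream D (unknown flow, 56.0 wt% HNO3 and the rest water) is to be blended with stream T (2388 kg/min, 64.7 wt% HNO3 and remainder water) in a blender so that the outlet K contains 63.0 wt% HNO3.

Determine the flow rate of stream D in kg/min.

579.9 kg/min

Let D be the unknown flow. Total out = 2388 + D.
HNO3 balance: 1545 + 0.560·D = 0.630·(2388 + D)
(0.560 − 0.630)·D = 0.630×2388 − 1545 = -40.596
D = -40.596 / -0.070 = 579.94 kg/min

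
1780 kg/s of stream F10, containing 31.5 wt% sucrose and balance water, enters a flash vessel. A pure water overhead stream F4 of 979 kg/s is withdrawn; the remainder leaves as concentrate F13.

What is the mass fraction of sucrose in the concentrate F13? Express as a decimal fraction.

0.700

sucrose is not removed: 1780×0.315 = 560.7 kg/s of sucrose enters F13.
Concentrate = 1780 − 979 = 801 kg/s.
Mass fraction = 560.7/801 = 0.700.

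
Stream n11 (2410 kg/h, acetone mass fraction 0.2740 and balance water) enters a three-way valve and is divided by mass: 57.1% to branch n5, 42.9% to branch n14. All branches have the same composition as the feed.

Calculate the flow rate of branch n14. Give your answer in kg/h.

1034 kg/h

Branch n14 flow = 0.429×2410 = 1033.9 kg/h.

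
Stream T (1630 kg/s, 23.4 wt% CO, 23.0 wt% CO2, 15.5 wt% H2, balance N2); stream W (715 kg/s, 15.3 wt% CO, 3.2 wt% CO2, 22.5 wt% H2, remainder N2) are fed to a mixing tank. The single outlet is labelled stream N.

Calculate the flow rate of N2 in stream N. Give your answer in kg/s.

1043 kg/s

N2 out = N2 in = 1630×0.381 + 715×0.590 = 1042.9 kg/s.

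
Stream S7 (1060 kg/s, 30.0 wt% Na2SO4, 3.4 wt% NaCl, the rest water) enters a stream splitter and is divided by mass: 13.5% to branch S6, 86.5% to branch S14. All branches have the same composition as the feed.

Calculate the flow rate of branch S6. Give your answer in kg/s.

143.1 kg/s

Branch S6 flow = 0.135×1060 = 143.1 kg/s.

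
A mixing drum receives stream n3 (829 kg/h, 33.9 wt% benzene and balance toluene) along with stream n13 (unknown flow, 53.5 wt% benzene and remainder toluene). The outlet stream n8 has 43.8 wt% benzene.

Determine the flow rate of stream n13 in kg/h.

Let n13 be the unknown flow. Total out = 829 + n13.
benzene balance: 281.03 + 0.535·n13 = 0.438·(829 + n13)
(0.535 − 0.438)·n13 = 0.438×829 − 281.03 = 82.071
n13 = 82.071 / 0.097 = 846.09 kg/h

846.1 kg/h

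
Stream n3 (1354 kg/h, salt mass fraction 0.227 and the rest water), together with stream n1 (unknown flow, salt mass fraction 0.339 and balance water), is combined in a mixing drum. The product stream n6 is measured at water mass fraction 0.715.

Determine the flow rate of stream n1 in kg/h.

Let n1 be the unknown flow. Total out = 1354 + n1.
water balance: 1046.6 + 0.661·n1 = 0.715·(1354 + n1)
(0.661 − 0.715)·n1 = 0.715×1354 − 1046.6 = -78.532
n1 = -78.532 / -0.054 = 1454.3 kg/h

1454 kg/h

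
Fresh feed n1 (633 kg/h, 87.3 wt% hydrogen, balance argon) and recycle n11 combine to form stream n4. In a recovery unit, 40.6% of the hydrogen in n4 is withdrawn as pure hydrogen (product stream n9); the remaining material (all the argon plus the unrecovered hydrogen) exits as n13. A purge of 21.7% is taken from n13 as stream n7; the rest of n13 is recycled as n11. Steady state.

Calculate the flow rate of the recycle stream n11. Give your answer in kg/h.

770.6 kg/h

argon enters only via n1 and leaves only via the purge: 633×0.127 = 0.217×(argon in n13), and the recovery unit passes all argon, so argon in n4 = argon in n13 = 370.47 kg/h.
hydrogen in n4: m_A = 633×0.873 + (1−0.217)·(1−0.406)·m_A, so m_A = 552.61/0.5349 = 1033.1 kg/h.
n13 = (1−0.406)×1033.1 + 370.47 = 984.13 kg/h.
Recycle n11 = (1−0.217)×984.13 = 770.58 kg/h.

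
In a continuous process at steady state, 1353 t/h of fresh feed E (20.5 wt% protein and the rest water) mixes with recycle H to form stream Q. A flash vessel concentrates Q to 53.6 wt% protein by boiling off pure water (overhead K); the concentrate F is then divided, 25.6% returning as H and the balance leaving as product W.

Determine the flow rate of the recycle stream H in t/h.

178.1 t/h

Overall protein balance (none leaves overhead): protein in fresh feed = protein in product, i.e. 1353×0.205 = (1−0.256)·F·0.536.
F = 277.37/(0.536×0.744) = 695.53 t/h.
Recycle H = 0.256×695.53 = 178.05 t/h.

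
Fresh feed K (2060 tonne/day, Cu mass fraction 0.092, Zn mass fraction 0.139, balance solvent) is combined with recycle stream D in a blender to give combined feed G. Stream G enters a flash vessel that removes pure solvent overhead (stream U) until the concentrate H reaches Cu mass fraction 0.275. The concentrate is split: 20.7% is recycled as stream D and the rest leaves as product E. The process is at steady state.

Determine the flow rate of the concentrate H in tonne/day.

869.1 tonne/day

Overall Cu balance (none leaves overhead): Cu in fresh feed = Cu in product, i.e. 2060×0.092 = (1−0.207)·H·0.275.
H = 189.52/(0.275×0.793) = 869.06 tonne/day.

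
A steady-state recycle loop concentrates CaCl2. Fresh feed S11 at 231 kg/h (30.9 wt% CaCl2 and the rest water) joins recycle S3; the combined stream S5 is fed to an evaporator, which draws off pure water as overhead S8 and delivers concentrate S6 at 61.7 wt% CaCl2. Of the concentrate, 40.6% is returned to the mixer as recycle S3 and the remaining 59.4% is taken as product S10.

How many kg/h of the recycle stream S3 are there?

Overall CaCl2 balance (none leaves overhead): CaCl2 in fresh feed = CaCl2 in product, i.e. 231×0.309 = (1−0.406)·S6·0.617.
S6 = 71.379/(0.617×0.594) = 194.76 kg/h.
Recycle S3 = 0.406×194.76 = 79.072 kg/h.

79.07 kg/h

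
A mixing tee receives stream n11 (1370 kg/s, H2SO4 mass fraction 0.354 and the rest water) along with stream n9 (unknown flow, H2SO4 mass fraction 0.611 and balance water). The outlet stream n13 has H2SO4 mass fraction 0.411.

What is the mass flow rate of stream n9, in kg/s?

Let n9 be the unknown flow. Total out = 1370 + n9.
H2SO4 balance: 484.98 + 0.611·n9 = 0.411·(1370 + n9)
(0.611 − 0.411)·n9 = 0.411×1370 − 484.98 = 78.09
n9 = 78.09 / 0.200 = 390.45 kg/s

390.4 kg/s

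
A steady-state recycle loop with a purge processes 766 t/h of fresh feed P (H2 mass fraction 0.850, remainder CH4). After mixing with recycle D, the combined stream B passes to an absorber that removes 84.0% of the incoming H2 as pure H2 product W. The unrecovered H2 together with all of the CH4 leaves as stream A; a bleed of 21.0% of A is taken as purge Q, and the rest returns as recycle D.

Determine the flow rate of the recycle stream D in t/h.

CH4 enters only via P and leaves only via the purge: 766×0.150 = 0.210×(CH4 in A), and the absorber passes all CH4, so CH4 in B = CH4 in A = 547.14 t/h.
H2 in B: m_A = 766×0.850 + (1−0.210)·(1−0.840)·m_A, so m_A = 651.1/0.8736 = 745.31 t/h.
A = (1−0.840)×745.31 + 547.14 = 666.39 t/h.
Recycle D = (1−0.210)×666.39 = 526.45 t/h.

526.4 t/h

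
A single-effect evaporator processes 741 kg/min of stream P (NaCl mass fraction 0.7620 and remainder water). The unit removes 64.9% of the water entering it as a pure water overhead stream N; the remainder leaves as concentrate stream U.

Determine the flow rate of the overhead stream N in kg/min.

114.5 kg/min

water entering = 741×0.238 = 176.36 kg/min; overhead removed = 0.649×176.36 = 114.46 kg/min.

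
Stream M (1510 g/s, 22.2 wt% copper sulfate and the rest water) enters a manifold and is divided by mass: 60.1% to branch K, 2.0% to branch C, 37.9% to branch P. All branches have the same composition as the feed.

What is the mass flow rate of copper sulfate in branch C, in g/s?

Branch C total = 0.020×1510 = 30.2 g/s.
copper sulfate in C = 0.222×30.2 = 6.7044 g/s.

6.704 g/s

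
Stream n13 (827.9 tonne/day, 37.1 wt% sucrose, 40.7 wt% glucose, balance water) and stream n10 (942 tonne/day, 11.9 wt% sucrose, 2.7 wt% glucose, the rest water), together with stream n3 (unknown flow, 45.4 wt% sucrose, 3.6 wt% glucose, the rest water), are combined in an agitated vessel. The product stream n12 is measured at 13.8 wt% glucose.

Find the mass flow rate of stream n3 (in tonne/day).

Let n3 be the unknown flow. Total out = 1769.9 + n3.
glucose balance: 362.39 + 0.036·n3 = 0.138·(1769.9 + n3)
(0.036 − 0.138)·n3 = 0.138×1769.9 − 362.39 = -118.14
n3 = -118.14 / -0.102 = 1158.3 tonne/day

1158 tonne/day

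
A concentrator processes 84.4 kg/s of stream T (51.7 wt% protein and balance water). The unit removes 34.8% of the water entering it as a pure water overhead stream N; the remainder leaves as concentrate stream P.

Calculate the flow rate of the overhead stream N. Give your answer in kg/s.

14.19 kg/s

water entering = 84.4×0.483 = 40.765 kg/s; overhead removed = 0.348×40.765 = 14.186 kg/s.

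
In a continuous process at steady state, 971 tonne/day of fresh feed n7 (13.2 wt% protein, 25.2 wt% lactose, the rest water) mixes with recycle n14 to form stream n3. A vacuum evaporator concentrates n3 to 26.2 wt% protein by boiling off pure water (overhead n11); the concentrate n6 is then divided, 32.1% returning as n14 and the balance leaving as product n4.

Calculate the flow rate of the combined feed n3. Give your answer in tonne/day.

1202 tonne/day

Overall protein balance (none leaves overhead): protein in fresh feed = protein in product, i.e. 971×0.132 = (1−0.321)·n6·0.262.
n6 = 128.17/(0.262×0.679) = 720.48 tonne/day.
Recycle n14 = 0.321×720.48 = 231.27 tonne/day.
Combined feed n3 = 971 + 231.27 = 1202.3 tonne/day.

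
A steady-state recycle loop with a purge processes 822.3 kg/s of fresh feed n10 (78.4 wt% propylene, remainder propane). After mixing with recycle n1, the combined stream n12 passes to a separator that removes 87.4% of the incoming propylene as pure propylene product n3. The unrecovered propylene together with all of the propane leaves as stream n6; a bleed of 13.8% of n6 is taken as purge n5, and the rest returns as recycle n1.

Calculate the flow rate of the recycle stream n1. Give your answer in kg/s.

1188 kg/s

propane enters only via n10 and leaves only via the purge: 822.3×0.216 = 0.138×(propane in n6), and the separator passes all propane, so propane in n12 = propane in n6 = 1287.1 kg/s.
propylene in n12: m_A = 822.3×0.784 + (1−0.138)·(1−0.874)·m_A, so m_A = 644.68/0.8914 = 723.24 kg/s.
n6 = (1−0.874)×723.24 + 1287.1 = 1378.2 kg/s.
Recycle n1 = (1−0.138)×1378.2 = 1188 kg/s.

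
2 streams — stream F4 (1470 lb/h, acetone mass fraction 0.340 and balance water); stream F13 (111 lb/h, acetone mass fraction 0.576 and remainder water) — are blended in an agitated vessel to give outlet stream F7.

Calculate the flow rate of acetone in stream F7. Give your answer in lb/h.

acetone out = acetone in = 1470×0.340 + 111×0.576 = 563.74 lb/h.

563.7 lb/h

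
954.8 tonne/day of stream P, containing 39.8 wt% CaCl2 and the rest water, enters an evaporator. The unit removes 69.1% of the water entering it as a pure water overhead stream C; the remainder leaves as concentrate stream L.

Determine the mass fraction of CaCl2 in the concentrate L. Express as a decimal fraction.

0.681

CaCl2 is not removed: 954.8×0.398 = 380.01 tonne/day of CaCl2 enters L.
water entering = 954.8×0.602 = 574.79 tonne/day; overhead removed = 0.691×574.79 = 397.18 tonne/day.
Concentrate = 954.8 − 397.18 = 557.62 tonne/day.
Mass fraction = 380.01/557.62 = 0.681.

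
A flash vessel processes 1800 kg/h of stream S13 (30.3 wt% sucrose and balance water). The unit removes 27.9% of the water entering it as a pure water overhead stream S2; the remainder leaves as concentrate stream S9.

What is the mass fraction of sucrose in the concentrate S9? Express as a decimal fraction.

sucrose is not removed: 1800×0.303 = 545.4 kg/h of sucrose enters S9.
water entering = 1800×0.697 = 1254.6 kg/h; overhead removed = 0.279×1254.6 = 350.03 kg/h.
Concentrate = 1800 − 350.03 = 1450 kg/h.
Mass fraction = 545.4/1450 = 0.376.

0.376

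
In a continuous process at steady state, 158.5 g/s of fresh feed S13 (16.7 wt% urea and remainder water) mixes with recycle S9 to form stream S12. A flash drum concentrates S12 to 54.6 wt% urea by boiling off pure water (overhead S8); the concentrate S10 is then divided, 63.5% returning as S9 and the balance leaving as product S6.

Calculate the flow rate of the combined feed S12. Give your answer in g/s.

242.8 g/s

Overall urea balance (none leaves overhead): urea in fresh feed = urea in product, i.e. 158.5×0.167 = (1−0.635)·S10·0.546.
S10 = 26.47/(0.546×0.365) = 132.82 g/s.
Recycle S9 = 0.635×132.82 = 84.34 g/s.
Combined feed S12 = 158.5 + 84.34 = 242.84 g/s.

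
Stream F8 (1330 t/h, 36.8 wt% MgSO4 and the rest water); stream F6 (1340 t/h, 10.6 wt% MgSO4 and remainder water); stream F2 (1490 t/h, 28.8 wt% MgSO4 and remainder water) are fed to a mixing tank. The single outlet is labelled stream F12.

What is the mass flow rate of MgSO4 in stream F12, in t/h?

1061 t/h

MgSO4 out = MgSO4 in = 1330×0.368 + 1340×0.106 + 1490×0.288 = 1060.6 t/h.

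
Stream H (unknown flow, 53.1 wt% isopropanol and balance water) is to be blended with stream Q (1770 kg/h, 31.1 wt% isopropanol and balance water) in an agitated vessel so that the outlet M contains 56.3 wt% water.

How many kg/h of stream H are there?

Let H be the unknown flow. Total out = 1770 + H.
water balance: 1219.5 + 0.469·H = 0.563·(1770 + H)
(0.469 − 0.563)·H = 0.563×1770 − 1219.5 = -223.02
H = -223.02 / -0.094 = 2372.6 kg/h

2373 kg/h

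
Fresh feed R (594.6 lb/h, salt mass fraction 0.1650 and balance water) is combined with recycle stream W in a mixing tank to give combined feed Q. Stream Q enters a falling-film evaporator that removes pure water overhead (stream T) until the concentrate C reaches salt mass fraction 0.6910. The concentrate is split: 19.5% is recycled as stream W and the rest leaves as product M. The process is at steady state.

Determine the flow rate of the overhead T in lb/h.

Overall salt balance (none leaves overhead): salt in fresh feed = salt in product, i.e. 594.6×0.165 = (1−0.195)·C·0.691.
C = 98.109/(0.691×0.805) = 176.37 lb/h.
Recycle W = 0.195×176.37 = 34.393 lb/h.
Combined feed Q = 594.6 + 34.393 = 628.99 lb/h.
Overhead T = Q − C = 628.99 − 176.37 = 452.62 lb/h.

452.6 lb/h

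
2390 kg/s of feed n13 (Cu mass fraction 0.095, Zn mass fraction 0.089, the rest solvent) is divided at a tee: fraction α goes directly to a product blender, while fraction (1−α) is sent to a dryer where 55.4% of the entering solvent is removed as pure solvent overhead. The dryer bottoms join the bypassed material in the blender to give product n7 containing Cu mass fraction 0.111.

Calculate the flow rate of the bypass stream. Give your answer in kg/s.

All 2390×0.095 = 227.05 kg/s of Cu reaches n7, so n7 = 227.05/0.111 = 2045.5 kg/s and vapour = 344.5 kg/s.
The evaporator receives (1−α)·2390 of feed at 0.816 solvent and removes 0.554 of that solvent:
0.554×0.816×(1−α)×2390 = 344.5
(1−α) = 344.5/1080.4 = 0.3189;  α = 0.6811.
Bypass flow = 0.6811×2390 = 1627.9 kg/s.

1628 kg/s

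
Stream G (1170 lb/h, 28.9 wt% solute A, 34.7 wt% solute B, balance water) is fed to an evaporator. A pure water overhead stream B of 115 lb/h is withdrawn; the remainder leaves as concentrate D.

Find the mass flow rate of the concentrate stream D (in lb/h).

Concentrate = 1170 − 115 = 1055 lb/h.

1055 lb/h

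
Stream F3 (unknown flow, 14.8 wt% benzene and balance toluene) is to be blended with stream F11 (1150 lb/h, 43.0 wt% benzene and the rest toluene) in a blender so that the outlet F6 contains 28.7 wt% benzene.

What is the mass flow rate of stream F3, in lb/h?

Let F3 be the unknown flow. Total out = 1150 + F3.
benzene balance: 494.5 + 0.148·F3 = 0.287·(1150 + F3)
(0.148 − 0.287)·F3 = 0.287×1150 − 494.5 = -164.45
F3 = -164.45 / -0.139 = 1183.1 lb/h

1183 lb/h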